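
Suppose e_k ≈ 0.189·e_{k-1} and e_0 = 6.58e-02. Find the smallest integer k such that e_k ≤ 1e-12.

After k steps, e_k ≈ 6.58e-02·0.189^k.
Need 0.189^k ≤ 1e-12/6.58e-02 = 1.51976e-11.
k ≥ ln(1.51976e-11)/ln(0.189) = -24.9099/-1.66601 = 14.952.
Smallest integer k = 15.

15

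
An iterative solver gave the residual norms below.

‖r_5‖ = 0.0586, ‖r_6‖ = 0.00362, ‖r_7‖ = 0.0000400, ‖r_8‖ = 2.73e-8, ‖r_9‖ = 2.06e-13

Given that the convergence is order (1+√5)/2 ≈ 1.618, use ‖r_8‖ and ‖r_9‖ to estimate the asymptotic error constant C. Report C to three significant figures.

C ≈ ‖r_9‖ / ‖r_8‖^1.618
  = 2.06e-13 / (2.73e-8)^1.618
  = 2.06e-13 / 5.77712e-13 ≈ 0.35658

0.357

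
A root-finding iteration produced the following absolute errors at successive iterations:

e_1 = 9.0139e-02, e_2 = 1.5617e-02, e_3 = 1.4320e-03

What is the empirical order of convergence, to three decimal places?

1.363

p ≈ ln(e_3/e_2) / ln(e_2/e_1)
  = ln(1.4320e-03/1.5617e-02) / ln(1.5617e-02/9.0139e-02)
  = ln(0.0916949) / ln(0.173255)
  = -2.389289 / -1.752991 ≈ 1.362978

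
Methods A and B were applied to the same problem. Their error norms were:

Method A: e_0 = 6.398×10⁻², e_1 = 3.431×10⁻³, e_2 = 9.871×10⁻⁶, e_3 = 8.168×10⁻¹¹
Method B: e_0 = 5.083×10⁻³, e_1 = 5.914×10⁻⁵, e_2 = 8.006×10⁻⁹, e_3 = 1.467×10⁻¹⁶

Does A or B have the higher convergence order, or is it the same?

same

Method A: p ≈ ln(8.168×10⁻¹¹/9.871×10⁻⁶)/ln(9.871×10⁻⁶/3.431×10⁻³) ≈ 2.00.
Method B: p ≈ ln(1.467×10⁻¹⁶/8.006×10⁻⁹)/ln(8.006×10⁻⁹/5.914×10⁻⁵) ≈ 2.00.
Both orders ≈ 2.0 — effectively the same.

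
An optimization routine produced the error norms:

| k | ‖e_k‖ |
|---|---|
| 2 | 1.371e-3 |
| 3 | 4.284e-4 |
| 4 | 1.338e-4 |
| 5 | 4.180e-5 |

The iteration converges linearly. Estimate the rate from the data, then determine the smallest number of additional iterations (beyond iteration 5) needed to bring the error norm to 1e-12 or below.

Rate ρ ≈ ‖e_5‖/‖e_4‖ = 4.180e-5/1.338e-4 = 0.3124.
After j more steps, ‖e_{5+j}‖ ≈ 4.180e-5·ρ^j; need ρ^j ≤ 1e-12/4.180e-5 = 2.39234e-08.
j ≥ ln(2.39234e-08)/ln(0.3124) = -17.5484/-1.16347 = 15.083.
So 16 more iterations are needed.

16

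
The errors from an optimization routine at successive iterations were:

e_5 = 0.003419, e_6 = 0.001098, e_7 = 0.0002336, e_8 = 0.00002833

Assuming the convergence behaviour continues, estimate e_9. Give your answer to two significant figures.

First estimate the order: p ≈ ln(e_8/e_7) / ln(e_7/e_6) = ln(0.00002833/0.0002336)/ln(0.0002336/0.001098) = ln(0.121276)/ln(0.21275) ≈ 1.3632.
Then e_9 ≈ e_8·(e_8/e_7)^p = 0.00002833·(0.121276)^1.3632 = 0.00002833·0.056364 ≈ 1.597e-06.

1.6e-6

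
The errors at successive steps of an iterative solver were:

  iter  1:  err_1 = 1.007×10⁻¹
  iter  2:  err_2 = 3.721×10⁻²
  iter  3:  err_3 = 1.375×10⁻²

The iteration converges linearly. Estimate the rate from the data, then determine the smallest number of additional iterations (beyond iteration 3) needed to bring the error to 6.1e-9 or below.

15

Rate ρ ≈ err_3/err_2 = 1.375×10⁻²/3.721×10⁻² = 0.3695.
After j more steps, err_{3+j} ≈ 1.375×10⁻²·ρ^j; need ρ^j ≤ 6.1e-9/1.375×10⁻² = 4.43636e-07.
j ≥ ln(4.43636e-07)/ln(0.3695) = -14.6283/-0.99560 = 14.693.
So 15 more iterations are needed.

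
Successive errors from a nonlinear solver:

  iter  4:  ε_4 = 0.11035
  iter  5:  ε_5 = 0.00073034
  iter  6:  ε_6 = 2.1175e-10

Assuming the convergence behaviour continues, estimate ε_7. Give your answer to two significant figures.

First estimate the order: p ≈ ln(ε_6/ε_5) / ln(ε_5/ε_4) = ln(2.1175e-10/0.00073034)/ln(0.00073034/0.11035) = ln(2.89933e-07)/ln(0.0066184) ≈ 3.0000.
Then ε_7 ≈ ε_6·(ε_6/ε_5)^p = 2.1175e-10·(2.89933e-07)^3.0000 = 2.1175e-10·2.43721e-20 ≈ 5.161e-30.

5.2e-30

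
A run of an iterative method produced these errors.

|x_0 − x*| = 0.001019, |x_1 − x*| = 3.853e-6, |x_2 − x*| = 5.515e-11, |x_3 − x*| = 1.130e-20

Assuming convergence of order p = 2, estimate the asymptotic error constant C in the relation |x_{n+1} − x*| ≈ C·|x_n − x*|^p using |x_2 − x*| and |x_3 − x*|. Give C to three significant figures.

C ≈ |x_3 − x*| / |x_2 − x*|^2
  = 1.130e-20 / (5.515e-11)^2
  = 1.130e-20 / 3.04152e-21 ≈ 3.7152

3.72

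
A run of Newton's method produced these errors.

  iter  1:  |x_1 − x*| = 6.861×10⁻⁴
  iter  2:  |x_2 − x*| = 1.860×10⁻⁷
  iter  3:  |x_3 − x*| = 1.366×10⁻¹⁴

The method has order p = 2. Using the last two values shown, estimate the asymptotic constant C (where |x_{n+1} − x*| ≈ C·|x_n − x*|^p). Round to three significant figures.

0.395

C ≈ |x_3 − x*| / |x_2 − x*|^2
  = 1.366×10⁻¹⁴ / (1.860×10⁻⁷)^2
  = 1.366×10⁻¹⁴ / 3.4596e-14 ≈ 0.39484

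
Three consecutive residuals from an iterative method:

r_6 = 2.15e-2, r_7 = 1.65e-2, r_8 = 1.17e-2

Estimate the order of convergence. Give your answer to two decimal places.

1.30

p ≈ ln(r_8/r_7) / ln(r_7/r_6)
  = ln(1.17e-2/1.65e-2) / ln(1.65e-2/2.15e-2)
  = ln(0.709091) / ln(0.767442)
  = -0.34377 / -0.26469 ≈ 1.29876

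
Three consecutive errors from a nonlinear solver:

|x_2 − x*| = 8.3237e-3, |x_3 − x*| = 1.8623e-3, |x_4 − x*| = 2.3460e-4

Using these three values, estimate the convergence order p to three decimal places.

p ≈ ln(|x_4 − x*|/|x_3 − x*|) / ln(|x_3 − x*|/|x_2 − x*|)
  = ln(2.3460e-4/1.8623e-3) / ln(1.8623e-3/8.3237e-3)
  = ln(0.125973) / ln(0.223735)
  = -2.071688 / -1.497293 ≈ 1.383622

1.384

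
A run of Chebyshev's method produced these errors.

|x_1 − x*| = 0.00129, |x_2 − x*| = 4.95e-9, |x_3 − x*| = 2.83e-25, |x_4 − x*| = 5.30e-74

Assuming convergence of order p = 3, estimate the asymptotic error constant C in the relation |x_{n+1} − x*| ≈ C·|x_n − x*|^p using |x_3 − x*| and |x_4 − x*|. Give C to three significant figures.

2.34

C ≈ |x_4 − x*| / |x_3 − x*|^3
  = 5.30e-74 / (2.83e-25)^3
  = 5.30e-74 / 2.26652e-74 ≈ 2.3384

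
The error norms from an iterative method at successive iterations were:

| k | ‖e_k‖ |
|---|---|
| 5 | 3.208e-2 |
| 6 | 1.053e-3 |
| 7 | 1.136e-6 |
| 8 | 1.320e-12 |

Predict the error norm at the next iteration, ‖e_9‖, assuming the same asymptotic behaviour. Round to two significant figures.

1.8e-24

First estimate the order: p ≈ ln(‖e_8‖/‖e_7‖) / ln(‖e_7‖/‖e_6‖) = ln(1.320e-12/1.136e-6)/ln(1.136e-6/1.053e-3) = ln(1.16197e-06)/ln(0.00107882) ≈ 2.0002.
Then ‖e_9‖ ≈ ‖e_8‖·(‖e_8‖/‖e_7‖)^p = 1.320e-12·(1.16197e-06)^2.0002 = 1.320e-12·1.34649e-12 ≈ 1.777e-24.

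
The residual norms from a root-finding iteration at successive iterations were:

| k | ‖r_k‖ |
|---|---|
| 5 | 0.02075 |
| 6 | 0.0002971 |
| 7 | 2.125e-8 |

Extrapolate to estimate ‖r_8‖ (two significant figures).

1.0e-17

First estimate the order: p ≈ ln(‖r_7‖/‖r_6‖) / ln(‖r_6‖/‖r_5‖) = ln(2.125e-8/0.0002971)/ln(0.0002971/0.02075) = ln(7.15247e-05)/ln(0.0143181) ≈ 2.2480.
Then ‖r_8‖ ≈ ‖r_7‖·(‖r_7‖/‖r_6‖)^p = 2.125e-8·(7.15247e-05)^2.2480 = 2.125e-8·4.79532e-10 ≈ 1.019e-17.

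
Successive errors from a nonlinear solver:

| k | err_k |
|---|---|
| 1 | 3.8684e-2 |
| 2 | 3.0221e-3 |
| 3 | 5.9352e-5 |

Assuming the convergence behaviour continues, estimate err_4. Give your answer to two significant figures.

First estimate the order: p ≈ ln(err_3/err_2) / ln(err_2/err_1) = ln(5.9352e-5/3.0221e-3)/ln(3.0221e-3/3.8684e-2) = ln(0.0196393)/ln(0.0781227) ≈ 1.5416.
Then err_4 ≈ err_3·(err_3/err_2)^p = 5.9352e-5·(0.0196393)^1.5416 = 5.9352e-5·0.00233713 ≈ 1.387e-07.

1.4e-7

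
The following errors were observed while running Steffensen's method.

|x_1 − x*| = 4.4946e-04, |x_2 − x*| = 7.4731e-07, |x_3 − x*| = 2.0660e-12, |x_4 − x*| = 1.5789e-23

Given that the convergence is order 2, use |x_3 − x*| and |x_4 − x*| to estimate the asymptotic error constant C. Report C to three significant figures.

3.70

C ≈ |x_4 − x*| / |x_3 − x*|^2
  = 1.5789e-23 / (2.0660e-12)^2
  = 1.5789e-23 / 4.26836e-24 ≈ 3.6991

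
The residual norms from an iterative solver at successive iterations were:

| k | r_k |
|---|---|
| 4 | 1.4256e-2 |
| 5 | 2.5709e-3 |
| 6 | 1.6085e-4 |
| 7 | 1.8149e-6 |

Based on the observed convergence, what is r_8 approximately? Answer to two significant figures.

1.3e-9

First estimate the order: p ≈ ln(r_7/r_6) / ln(r_6/r_5) = ln(1.8149e-6/1.6085e-4)/ln(1.6085e-4/2.5709e-3) = ln(0.0112832)/ln(0.0625656) ≈ 1.6180.
Then r_8 ≈ r_7·(r_7/r_6)^p = 1.8149e-6·(0.0112832)^1.6180 = 1.8149e-6·0.00070605 ≈ 1.281e-09.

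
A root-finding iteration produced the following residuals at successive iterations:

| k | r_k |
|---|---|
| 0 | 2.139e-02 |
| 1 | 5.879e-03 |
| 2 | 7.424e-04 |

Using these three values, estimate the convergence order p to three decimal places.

1.602

p ≈ ln(r_2/r_1) / ln(r_1/r_0)
  = ln(7.424e-04/5.879e-03) / ln(5.879e-03/2.139e-02)
  = ln(0.12628) / ln(0.274848)
  = -2.069254 / -1.291537 ≈ 1.602164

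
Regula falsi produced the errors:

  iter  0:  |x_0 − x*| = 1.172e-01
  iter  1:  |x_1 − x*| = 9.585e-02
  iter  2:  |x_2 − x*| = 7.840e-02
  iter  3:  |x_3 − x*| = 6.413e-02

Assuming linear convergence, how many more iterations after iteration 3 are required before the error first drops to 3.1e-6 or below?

50

Rate ρ ≈ |x_3 − x*|/|x_2 − x*| = 6.413e-02/7.840e-02 = 0.8180.
After j more steps, |x_{3+j} − x*| ≈ 6.413e-02·ρ^j; need ρ^j ≤ 3.1e-6/6.413e-02 = 4.83393e-05.
j ≥ ln(4.83393e-05)/ln(0.8180) = -9.9373/-0.20089 = 49.466.
So 50 more iterations are needed.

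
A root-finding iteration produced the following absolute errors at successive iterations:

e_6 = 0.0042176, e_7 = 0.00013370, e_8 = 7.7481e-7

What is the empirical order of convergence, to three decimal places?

1.492

p ≈ ln(e_8/e_7) / ln(e_7/e_6)
  = ln(7.7481e-7/0.00013370) / ln(0.00013370/0.0042176)
  = ln(0.00579514) / ln(0.0317005)
  = -5.150736 / -3.451423 ≈ 1.492351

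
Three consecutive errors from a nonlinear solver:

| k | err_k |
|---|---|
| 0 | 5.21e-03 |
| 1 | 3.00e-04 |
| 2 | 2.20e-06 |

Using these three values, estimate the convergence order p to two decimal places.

1.72

p ≈ ln(err_2/err_1) / ln(err_1/err_0)
  = ln(2.20e-06/3.00e-04) / ln(3.00e-04/5.21e-03)
  = ln(0.00733333) / ln(0.0575816)
  = -4.91533 / -2.85455 ≈ 1.72193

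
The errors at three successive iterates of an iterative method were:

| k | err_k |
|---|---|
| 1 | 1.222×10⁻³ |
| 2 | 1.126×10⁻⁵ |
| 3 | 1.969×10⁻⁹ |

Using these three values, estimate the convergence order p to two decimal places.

1.85

p ≈ ln(err_3/err_2) / ln(err_2/err_1)
  = ln(1.969×10⁻⁹/1.126×10⁻⁵) / ln(1.126×10⁻⁵/1.222×10⁻³)
  = ln(0.000174867) / ln(0.0092144)
  = -8.65148 / -4.68699 ≈ 1.84585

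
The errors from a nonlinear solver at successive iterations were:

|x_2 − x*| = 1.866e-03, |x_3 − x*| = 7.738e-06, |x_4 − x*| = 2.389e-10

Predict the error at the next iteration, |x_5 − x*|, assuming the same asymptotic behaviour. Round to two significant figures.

First estimate the order: p ≈ ln(|x_4 − x*|/|x_3 − x*|) / ln(|x_3 − x*|/|x_2 − x*|) = ln(2.389e-10/7.738e-06)/ln(7.738e-06/1.866e-03) = ln(3.08736e-05)/ln(0.00414684) ≈ 1.8933.
Then |x_5 − x*| ≈ |x_4 − x*|·(|x_4 − x*|/|x_3 − x*|)^p = 2.389e-10·(3.08736e-05)^1.8933 = 2.389e-10·2.88693e-09 ≈ 6.897e-19.

6.9e-19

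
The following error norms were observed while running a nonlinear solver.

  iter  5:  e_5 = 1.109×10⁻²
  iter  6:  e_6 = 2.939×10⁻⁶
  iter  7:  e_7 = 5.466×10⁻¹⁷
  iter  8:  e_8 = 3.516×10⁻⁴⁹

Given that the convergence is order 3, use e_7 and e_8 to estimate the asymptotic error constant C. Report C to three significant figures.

2.15

C ≈ e_8 / e_7^3
  = 3.516×10⁻⁴⁹ / (5.466×10⁻¹⁷)^3
  = 3.516×10⁻⁴⁹ / 1.63309e-49 ≈ 2.153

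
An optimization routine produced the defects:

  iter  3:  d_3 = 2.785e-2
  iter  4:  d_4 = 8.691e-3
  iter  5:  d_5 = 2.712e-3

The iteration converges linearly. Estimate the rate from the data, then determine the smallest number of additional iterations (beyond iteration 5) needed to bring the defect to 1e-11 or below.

Rate ρ ≈ d_5/d_4 = 2.712e-3/8.691e-3 = 0.3120.
After j more steps, d_{5+j} ≈ 2.712e-3·ρ^j; need ρ^j ≤ 1e-11/2.712e-3 = 3.68732e-09.
j ≥ ln(3.68732e-09)/ln(0.3120) = -19.4184/-1.16475 = 16.672.
So 17 more iterations are needed.

17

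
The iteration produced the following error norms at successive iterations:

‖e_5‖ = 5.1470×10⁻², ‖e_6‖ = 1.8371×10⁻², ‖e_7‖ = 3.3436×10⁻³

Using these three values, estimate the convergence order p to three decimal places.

p ≈ ln(‖e_7‖/‖e_6‖) / ln(‖e_6‖/‖e_5‖)
  = ln(3.3436×10⁻³/1.8371×10⁻²) / ln(1.8371×10⁻²/5.1470×10⁻²)
  = ln(0.182004) / ln(0.356926)
  = -1.703727 / -1.030227 ≈ 1.653739

1.654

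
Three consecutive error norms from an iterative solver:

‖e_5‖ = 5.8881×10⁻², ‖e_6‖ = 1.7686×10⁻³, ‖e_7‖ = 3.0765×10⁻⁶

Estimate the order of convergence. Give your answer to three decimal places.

1.813

p ≈ ln(‖e_7‖/‖e_6‖) / ln(‖e_6‖/‖e_5‖)
  = ln(3.0765×10⁻⁶/1.7686×10⁻³) / ln(1.7686×10⁻³/5.8881×10⁻²)
  = ln(0.00173951) / ln(0.0300369)
  = -6.354152 / -3.505329 ≈ 1.812712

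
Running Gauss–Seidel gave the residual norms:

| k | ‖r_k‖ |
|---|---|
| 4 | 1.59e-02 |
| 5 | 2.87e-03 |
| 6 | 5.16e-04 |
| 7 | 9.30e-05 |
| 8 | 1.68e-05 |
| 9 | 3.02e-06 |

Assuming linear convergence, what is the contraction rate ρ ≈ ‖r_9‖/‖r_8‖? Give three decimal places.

0.180

ρ ≈ ‖r_9‖/‖r_8‖ = 3.02e-06/1.68e-05 = 0.17976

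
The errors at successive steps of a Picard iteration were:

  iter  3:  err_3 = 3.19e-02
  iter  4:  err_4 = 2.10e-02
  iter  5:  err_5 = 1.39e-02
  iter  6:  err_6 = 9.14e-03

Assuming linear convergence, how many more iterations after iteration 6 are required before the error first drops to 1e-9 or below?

Rate ρ ≈ err_6/err_5 = 9.14e-03/1.39e-02 = 0.6576.
After j more steps, err_{6+j} ≈ 9.14e-03·ρ^j; need ρ^j ≤ 1e-9/9.14e-03 = 1.09409e-07.
j ≥ ln(1.09409e-07)/ln(0.6576) = -16.0282/-0.41916 = 38.239.
So 39 more iterations are needed.

39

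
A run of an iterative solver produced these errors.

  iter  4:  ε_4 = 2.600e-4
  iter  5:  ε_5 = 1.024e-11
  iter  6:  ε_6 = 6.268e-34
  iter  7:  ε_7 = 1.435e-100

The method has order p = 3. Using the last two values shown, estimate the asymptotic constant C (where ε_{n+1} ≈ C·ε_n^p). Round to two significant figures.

0.58

C ≈ ε_7 / ε_6^3
  = 1.435e-100 / (6.268e-34)^3
  = 1.435e-100 / 2.46256e-100 ≈ 0.58273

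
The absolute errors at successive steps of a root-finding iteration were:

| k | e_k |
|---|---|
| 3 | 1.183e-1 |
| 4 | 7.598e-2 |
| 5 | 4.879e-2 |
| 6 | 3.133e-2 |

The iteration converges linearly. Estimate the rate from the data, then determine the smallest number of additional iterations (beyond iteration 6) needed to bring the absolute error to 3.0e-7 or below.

Rate ρ ≈ e_6/e_5 = 3.133e-2/4.879e-2 = 0.6421.
After j more steps, e_{6+j} ≈ 3.133e-2·ρ^j; need ρ^j ≤ 3.0e-7/3.133e-2 = 9.57549e-06.
j ≥ ln(9.57549e-06)/ln(0.6421) = -11.5563/-0.44301 = 26.086.
So 27 more iterations are needed.

27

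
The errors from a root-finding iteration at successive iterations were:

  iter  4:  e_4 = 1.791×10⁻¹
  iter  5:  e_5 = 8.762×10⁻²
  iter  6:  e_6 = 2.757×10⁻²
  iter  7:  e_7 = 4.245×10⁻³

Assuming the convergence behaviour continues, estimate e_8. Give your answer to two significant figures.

2.1e-4

First estimate the order: p ≈ ln(e_7/e_6) / ln(e_6/e_5) = ln(4.245×10⁻³/2.757×10⁻²)/ln(2.757×10⁻²/8.762×10⁻²) = ln(0.153972)/ln(0.314654) ≈ 1.6181.
Then e_8 ≈ e_7·(e_7/e_6)^p = 4.245×10⁻³·(0.153972)^1.6181 = 4.245×10⁻³·0.0484395 ≈ 0.0002056.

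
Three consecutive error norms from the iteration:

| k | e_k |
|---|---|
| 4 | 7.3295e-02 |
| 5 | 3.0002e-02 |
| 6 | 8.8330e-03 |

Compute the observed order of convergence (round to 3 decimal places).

p ≈ ln(e_6/e_5) / ln(e_5/e_4)
  = ln(8.8330e-03/3.0002e-02) / ln(3.0002e-02/7.3295e-02)
  = ln(0.294414) / ln(0.409332)
  = -1.222768 / -0.893229 ≈ 1.368930

1.369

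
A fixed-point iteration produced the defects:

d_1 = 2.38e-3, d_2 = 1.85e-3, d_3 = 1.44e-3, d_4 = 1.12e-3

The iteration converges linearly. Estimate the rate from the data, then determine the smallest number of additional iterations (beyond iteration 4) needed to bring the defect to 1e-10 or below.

65

Rate ρ ≈ d_4/d_3 = 1.12e-3/1.44e-3 = 0.7778.
After j more steps, d_{4+j} ≈ 1.12e-3·ρ^j; need ρ^j ≤ 1e-10/1.12e-3 = 8.92857e-08.
j ≥ ln(8.92857e-08)/ln(0.7778) = -16.2314/-0.25129 = 64.592.
So 65 more iterations are needed.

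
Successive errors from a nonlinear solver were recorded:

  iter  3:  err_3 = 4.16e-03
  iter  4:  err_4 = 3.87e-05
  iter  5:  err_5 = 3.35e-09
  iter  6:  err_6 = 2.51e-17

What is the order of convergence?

2

Consecutive ratios: err_6/err_5 = 2.51e-17/3.35e-09 = 7.49254e-09, err_5/err_4 = 3.35e-09/3.87e-05 = 8.65633e-05.
p ≈ ln(7.49254e-09)/ln(8.65633e-05) = -18.7094/-9.3546 ≈ 2.00.
So the convergence is quadratic (order 2).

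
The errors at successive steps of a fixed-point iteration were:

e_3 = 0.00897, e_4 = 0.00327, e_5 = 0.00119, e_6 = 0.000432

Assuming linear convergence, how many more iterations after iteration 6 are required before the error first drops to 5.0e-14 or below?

Rate ρ ≈ e_6/e_5 = 0.000432/0.00119 = 0.3630.
After j more steps, e_{6+j} ≈ 0.000432·ρ^j; need ρ^j ≤ 5.0e-14/0.000432 = 1.15741e-10.
j ≥ ln(1.15741e-10)/ln(0.3630) = -22.8797/-1.01335 = 22.578.
So 23 more iterations are needed.

23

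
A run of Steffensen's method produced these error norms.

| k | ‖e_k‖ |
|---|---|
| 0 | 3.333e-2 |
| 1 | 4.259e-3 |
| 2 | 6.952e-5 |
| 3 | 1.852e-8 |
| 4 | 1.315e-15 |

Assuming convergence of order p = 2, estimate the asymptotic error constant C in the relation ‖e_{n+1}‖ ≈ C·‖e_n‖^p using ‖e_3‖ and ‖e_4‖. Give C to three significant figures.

3.83

C ≈ ‖e_4‖ / ‖e_3‖^2
  = 1.315e-15 / (1.852e-8)^2
  = 1.315e-15 / 3.4299e-16 ≈ 3.8339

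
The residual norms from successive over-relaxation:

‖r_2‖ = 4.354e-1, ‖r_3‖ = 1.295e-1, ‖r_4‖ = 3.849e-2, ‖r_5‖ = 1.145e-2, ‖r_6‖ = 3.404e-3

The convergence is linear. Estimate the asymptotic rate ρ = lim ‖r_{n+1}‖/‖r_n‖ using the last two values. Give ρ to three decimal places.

0.297

ρ ≈ ‖r_6‖/‖r_5‖ = 3.404e-3/1.145e-2 = 0.29729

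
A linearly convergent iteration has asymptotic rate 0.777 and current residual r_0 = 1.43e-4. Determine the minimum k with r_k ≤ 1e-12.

After k steps, r_k ≈ 1.43e-4·0.777^k.
Need 0.777^k ≤ 1e-12/1.43e-4 = 6.99301e-09.
k ≥ ln(6.99301e-09)/ln(0.777) = -18.7784/-0.25231 = 74.426.
Smallest integer k = 75.

75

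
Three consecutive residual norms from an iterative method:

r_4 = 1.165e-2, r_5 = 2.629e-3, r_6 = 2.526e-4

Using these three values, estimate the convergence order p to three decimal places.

p ≈ ln(r_6/r_5) / ln(r_5/r_4)
  = ln(2.526e-4/2.629e-3) / ln(2.629e-3/1.165e-2)
  = ln(0.0960822) / ln(0.225665)
  = -2.342551 / -1.488704 ≈ 1.573551

1.574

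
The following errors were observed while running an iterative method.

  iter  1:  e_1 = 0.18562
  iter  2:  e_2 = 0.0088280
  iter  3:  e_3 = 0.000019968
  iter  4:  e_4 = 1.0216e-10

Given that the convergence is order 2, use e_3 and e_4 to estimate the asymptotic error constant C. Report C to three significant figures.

C ≈ e_4 / e_3^2
  = 1.0216e-10 / (0.000019968)^2
  = 1.0216e-10 / 3.98721e-10 ≈ 0.25622

0.256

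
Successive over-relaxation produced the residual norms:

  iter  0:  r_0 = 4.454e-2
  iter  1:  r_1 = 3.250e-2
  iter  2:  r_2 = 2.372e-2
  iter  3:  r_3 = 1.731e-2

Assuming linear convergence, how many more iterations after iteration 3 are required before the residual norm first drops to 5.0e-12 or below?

70

Rate ρ ≈ r_3/r_2 = 1.731e-2/2.372e-2 = 0.7298.
After j more steps, r_{3+j} ≈ 1.731e-2·ρ^j; need ρ^j ≤ 5.0e-12/1.731e-2 = 2.8885e-10.
j ≥ ln(2.8885e-10)/ln(0.7298) = -21.9651/-0.31498 = 69.735.
So 70 more iterations are needed.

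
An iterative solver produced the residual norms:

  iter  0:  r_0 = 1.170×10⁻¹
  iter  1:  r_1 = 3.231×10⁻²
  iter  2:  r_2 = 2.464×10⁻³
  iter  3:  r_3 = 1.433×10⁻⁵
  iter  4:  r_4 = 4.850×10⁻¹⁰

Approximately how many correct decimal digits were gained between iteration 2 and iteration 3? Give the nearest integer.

Digits gained ≈ log₁₀(r_2/r_3) = log₁₀(2.464×10⁻³/1.433×10⁻⁵) = log₁₀(171.947) ≈ 2.235.

2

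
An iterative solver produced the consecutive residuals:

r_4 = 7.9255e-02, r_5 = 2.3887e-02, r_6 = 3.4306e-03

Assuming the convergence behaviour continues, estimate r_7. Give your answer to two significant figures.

1.5e-4

First estimate the order: p ≈ ln(r_6/r_5) / ln(r_5/r_4) = ln(3.4306e-03/2.3887e-02)/ln(2.3887e-02/7.9255e-02) = ln(0.143618)/ln(0.301394) ≈ 1.6181.
Then r_7 ≈ r_6·(r_6/r_5)^p = 3.4306e-03·(0.143618)^1.6181 = 3.4306e-03·0.0432792 ≈ 0.0001485.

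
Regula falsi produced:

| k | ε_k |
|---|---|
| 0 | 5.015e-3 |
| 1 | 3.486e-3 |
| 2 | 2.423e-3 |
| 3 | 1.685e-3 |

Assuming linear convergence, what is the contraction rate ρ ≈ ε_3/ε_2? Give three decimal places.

ρ ≈ ε_3/ε_2 = 1.685e-3/2.423e-3 = 0.69542

0.695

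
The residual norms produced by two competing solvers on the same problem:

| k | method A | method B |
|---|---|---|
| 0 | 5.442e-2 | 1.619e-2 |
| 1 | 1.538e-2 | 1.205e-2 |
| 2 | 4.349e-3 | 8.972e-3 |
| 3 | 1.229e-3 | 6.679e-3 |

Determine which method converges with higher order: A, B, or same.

same

Method A: p ≈ ln(1.229e-3/4.349e-3)/ln(4.349e-3/1.538e-2) ≈ 1.00.
Method B: p ≈ ln(6.679e-3/8.972e-3)/ln(8.972e-3/1.205e-2) ≈ 1.00.
Both orders ≈ 1.0 — effectively the same.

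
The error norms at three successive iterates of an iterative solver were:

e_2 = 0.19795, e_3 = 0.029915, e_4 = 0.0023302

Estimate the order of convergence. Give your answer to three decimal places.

1.351

p ≈ ln(e_4/e_3) / ln(e_3/e_2)
  = ln(0.0023302/0.029915) / ln(0.029915/0.19795)
  = ln(0.077894) / ln(0.151124)
  = -2.552406 / -1.889655 ≈ 1.350726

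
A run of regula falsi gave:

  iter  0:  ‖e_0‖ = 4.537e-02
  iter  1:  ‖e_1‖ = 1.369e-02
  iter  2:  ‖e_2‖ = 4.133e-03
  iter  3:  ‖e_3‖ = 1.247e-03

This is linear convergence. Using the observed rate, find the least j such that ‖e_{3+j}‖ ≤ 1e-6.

Rate ρ ≈ ‖e_3‖/‖e_2‖ = 1.247e-03/4.133e-03 = 0.3017.
After j more steps, ‖e_{3+j}‖ ≈ 1.247e-03·ρ^j; need ρ^j ≤ 1e-6/1.247e-03 = 0.000801925.
j ≥ ln(0.000801925)/ln(0.3017) = -7.1285/-1.19832 = 5.949.
So 6 more iterations are needed.

6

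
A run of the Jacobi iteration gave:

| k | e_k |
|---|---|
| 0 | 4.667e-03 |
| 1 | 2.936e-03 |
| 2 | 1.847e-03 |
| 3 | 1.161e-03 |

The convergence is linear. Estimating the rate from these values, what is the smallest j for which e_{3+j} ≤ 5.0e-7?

Rate ρ ≈ e_3/e_2 = 1.161e-03/1.847e-03 = 0.6286.
After j more steps, e_{3+j} ≈ 1.161e-03·ρ^j; need ρ^j ≤ 5.0e-7/1.161e-03 = 0.000430663.
j ≥ ln(0.000430663)/ln(0.6286) = -7.7502/-0.46426 = 16.694.
So 17 more iterations are needed.

17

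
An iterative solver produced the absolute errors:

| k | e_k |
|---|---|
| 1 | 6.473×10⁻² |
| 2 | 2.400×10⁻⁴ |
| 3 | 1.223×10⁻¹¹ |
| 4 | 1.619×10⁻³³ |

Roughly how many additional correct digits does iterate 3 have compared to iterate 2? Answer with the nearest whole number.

Digits gained ≈ log₁₀(e_2/e_3) = log₁₀(2.400×10⁻⁴/1.223×10⁻¹¹) = log₁₀(1.96239e+07) ≈ 7.293.

7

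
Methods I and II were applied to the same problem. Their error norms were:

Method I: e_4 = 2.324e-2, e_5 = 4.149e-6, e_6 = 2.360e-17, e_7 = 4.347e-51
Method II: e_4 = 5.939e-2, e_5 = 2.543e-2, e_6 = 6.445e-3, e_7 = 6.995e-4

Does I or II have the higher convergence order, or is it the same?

I

Method I: p ≈ ln(4.347e-51/2.360e-17)/ln(2.360e-17/4.149e-6) ≈ 3.00.
Method II: p ≈ ln(6.995e-4/6.445e-3)/ln(6.445e-3/2.543e-2) ≈ 1.62.
Method I has the higher order (≈3.0 vs ≈1.6).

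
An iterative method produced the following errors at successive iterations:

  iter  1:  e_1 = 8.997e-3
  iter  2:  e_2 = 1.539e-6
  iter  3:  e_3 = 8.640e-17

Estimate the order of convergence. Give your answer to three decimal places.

2.721

p ≈ ln(e_3/e_2) / ln(e_2/e_1)
  = ln(8.640e-17/1.539e-6) / ln(1.539e-6/8.997e-3)
  = ln(5.61404e-11) / ln(0.000171057)
  = -23.603165 / -8.673514 ≈ 2.721292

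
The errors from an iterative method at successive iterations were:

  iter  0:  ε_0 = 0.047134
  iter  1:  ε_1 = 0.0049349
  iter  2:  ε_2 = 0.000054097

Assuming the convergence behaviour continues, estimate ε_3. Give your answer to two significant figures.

First estimate the order: p ≈ ln(ε_2/ε_1) / ln(ε_1/ε_0) = ln(0.000054097/0.0049349)/ln(0.0049349/0.047134) = ln(0.0109621)/ln(0.104699) ≈ 2.0000.
Then ε_3 ≈ ε_2·(ε_2/ε_1)^p = 0.000054097·(0.0109621)^2.0000 = 0.000054097·0.000120168 ≈ 6.501e-09.

6.5e-9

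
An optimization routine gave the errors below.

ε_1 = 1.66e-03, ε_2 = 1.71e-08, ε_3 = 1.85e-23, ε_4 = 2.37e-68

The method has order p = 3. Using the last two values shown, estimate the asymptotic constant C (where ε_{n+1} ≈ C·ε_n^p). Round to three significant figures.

3.74

C ≈ ε_4 / ε_3^3
  = 2.37e-68 / (1.85e-23)^3
  = 2.37e-68 / 6.33163e-69 ≈ 3.7431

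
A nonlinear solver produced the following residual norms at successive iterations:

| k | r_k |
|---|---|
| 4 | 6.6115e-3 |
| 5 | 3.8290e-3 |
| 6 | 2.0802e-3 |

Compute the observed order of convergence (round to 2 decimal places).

1.12

p ≈ ln(r_6/r_5) / ln(r_5/r_4)
  = ln(2.0802e-3/3.8290e-3) / ln(3.8290e-3/6.6115e-3)
  = ln(0.543275) / ln(0.579142)
  = -0.61014 / -0.54621 ≈ 1.11704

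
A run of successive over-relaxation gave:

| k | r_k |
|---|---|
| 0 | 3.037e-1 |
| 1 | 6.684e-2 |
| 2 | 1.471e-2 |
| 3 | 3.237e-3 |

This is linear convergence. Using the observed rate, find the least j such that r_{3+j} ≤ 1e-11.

13

Rate ρ ≈ r_3/r_2 = 3.237e-3/1.471e-2 = 0.2201.
After j more steps, r_{3+j} ≈ 3.237e-3·ρ^j; need ρ^j ≤ 1e-11/3.237e-3 = 3.08928e-09.
j ≥ ln(3.08928e-09)/ln(0.2201) = -19.5953/-1.51367 = 12.946.
So 13 more iterations are needed.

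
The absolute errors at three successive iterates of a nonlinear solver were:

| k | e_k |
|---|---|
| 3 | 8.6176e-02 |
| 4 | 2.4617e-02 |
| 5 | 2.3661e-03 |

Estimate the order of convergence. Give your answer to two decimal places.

1.87

p ≈ ln(e_5/e_4) / ln(e_4/e_3)
  = ln(2.3661e-03/2.4617e-02) / ln(2.4617e-02/8.6176e-02)
  = ln(0.0961165) / ln(0.28566)
  = -2.34219 / -1.25295 ≈ 1.86934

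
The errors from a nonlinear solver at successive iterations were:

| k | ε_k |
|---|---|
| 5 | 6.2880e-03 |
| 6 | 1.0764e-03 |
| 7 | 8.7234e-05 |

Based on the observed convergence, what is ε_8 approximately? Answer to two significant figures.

First estimate the order: p ≈ ln(ε_7/ε_6) / ln(ε_6/ε_5) = ln(8.7234e-05/1.0764e-03)/ln(1.0764e-03/6.2880e-03) = ln(0.0810424)/ln(0.171183) ≈ 1.4237.
Then ε_8 ≈ ε_7·(ε_7/ε_6)^p = 8.7234e-05·(0.0810424)^1.4237 = 8.7234e-05·0.0279469 ≈ 2.438e-06.

2.4e-6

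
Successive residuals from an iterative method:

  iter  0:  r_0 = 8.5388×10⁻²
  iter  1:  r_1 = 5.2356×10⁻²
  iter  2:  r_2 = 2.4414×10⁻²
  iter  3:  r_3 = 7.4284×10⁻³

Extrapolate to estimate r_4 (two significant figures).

First estimate the order: p ≈ ln(r_3/r_2) / ln(r_2/r_1) = ln(7.4284×10⁻³/2.4414×10⁻²)/ln(2.4414×10⁻²/5.2356×10⁻²) = ln(0.304268)/ln(0.466308) ≈ 1.5596.
Then r_4 ≈ r_3·(r_3/r_2)^p = 7.4284×10⁻³·(0.304268)^1.5596 = 7.4284×10⁻³·0.156346 ≈ 0.001161.

1.2e-3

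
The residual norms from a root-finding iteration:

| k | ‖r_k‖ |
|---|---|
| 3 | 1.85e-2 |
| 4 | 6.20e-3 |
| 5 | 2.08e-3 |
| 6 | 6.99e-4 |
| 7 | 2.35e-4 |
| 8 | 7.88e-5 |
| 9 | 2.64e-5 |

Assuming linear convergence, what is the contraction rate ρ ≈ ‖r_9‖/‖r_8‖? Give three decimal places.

0.335

ρ ≈ ‖r_9‖/‖r_8‖ = 2.64e-5/7.88e-5 = 0.33503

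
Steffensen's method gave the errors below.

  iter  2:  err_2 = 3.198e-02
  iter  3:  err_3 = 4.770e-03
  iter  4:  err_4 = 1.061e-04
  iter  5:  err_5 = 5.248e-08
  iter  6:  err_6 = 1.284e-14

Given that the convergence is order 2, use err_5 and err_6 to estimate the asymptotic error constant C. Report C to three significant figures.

4.66

C ≈ err_6 / err_5^2
  = 1.284e-14 / (5.248e-08)^2
  = 1.284e-14 / 2.75415e-15 ≈ 4.6621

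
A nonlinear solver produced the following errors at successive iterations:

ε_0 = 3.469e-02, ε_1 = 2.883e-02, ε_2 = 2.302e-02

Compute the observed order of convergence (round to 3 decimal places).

p ≈ ln(ε_2/ε_1) / ln(ε_1/ε_0)
  = ln(2.302e-02/2.883e-02) / ln(2.883e-02/3.469e-02)
  = ln(0.798474) / ln(0.831075)
  = -0.225053 / -0.185035 ≈ 1.216273

1.216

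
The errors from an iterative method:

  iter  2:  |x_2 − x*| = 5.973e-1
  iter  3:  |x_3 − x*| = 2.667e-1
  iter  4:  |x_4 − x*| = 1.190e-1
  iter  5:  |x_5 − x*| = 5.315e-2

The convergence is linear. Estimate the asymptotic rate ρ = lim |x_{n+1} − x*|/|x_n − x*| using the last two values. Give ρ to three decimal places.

0.447

ρ ≈ |x_5 − x*|/|x_4 − x*| = 5.315e-2/1.190e-1 = 0.44664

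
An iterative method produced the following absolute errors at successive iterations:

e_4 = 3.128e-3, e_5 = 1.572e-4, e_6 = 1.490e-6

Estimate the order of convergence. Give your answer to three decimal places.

1.558

p ≈ ln(e_6/e_5) / ln(e_5/e_4)
  = ln(1.490e-6/1.572e-4) / ln(1.572e-4/3.128e-3)
  = ln(0.00947837) / ln(0.0502558)
  = -4.658743 / -2.990629 ≈ 1.557780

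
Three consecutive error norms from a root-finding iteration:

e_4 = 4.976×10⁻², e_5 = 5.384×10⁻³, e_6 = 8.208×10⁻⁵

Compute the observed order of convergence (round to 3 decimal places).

1.881

p ≈ ln(e_6/e_5) / ln(e_5/e_4)
  = ln(8.208×10⁻⁵/5.384×10⁻³) / ln(5.384×10⁻³/4.976×10⁻²)
  = ln(0.0152452) / ln(0.108199)
  = -4.183491 / -2.223783 ≈ 1.881250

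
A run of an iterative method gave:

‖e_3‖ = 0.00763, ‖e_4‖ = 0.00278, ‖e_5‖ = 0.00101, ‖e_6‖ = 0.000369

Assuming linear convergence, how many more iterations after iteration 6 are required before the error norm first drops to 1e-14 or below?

25

Rate ρ ≈ ‖e_6‖/‖e_5‖ = 0.000369/0.00101 = 0.3653.
After j more steps, ‖e_{6+j}‖ ≈ 0.000369·ρ^j; need ρ^j ≤ 1e-14/0.000369 = 2.71003e-11.
j ≥ ln(2.71003e-11)/ln(0.3653) = -24.3315/-1.00704 = 24.161.
So 25 more iterations are needed.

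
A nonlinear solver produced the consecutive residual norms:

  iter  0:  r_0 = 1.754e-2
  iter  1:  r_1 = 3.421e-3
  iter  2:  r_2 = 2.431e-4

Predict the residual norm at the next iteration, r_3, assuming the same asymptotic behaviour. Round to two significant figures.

First estimate the order: p ≈ ln(r_2/r_1) / ln(r_1/r_0) = ln(2.431e-4/3.421e-3)/ln(3.421e-3/1.754e-2) = ln(0.0710611)/ln(0.19504) ≈ 1.6177.
Then r_3 ≈ r_2·(r_2/r_1)^p = 2.431e-4·(0.0710611)^1.6177 = 2.431e-4·0.0138767 ≈ 3.373e-06.

3.4e-6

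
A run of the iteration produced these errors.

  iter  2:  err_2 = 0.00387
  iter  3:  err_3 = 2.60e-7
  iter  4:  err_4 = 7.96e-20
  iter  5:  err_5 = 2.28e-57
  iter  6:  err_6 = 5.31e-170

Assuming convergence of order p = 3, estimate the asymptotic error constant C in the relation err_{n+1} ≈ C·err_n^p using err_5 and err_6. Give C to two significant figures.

4.5

C ≈ err_6 / err_5^3
  = 5.31e-170 / (2.28e-57)^3
  = 5.31e-170 / 1.18524e-170 ≈ 4.4801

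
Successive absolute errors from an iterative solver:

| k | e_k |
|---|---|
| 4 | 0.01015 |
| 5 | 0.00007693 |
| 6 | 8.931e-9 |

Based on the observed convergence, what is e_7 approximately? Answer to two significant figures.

4.4e-16

First estimate the order: p ≈ ln(e_6/e_5) / ln(e_5/e_4) = ln(8.931e-9/0.00007693)/ln(0.00007693/0.01015) = ln(0.000116093)/ln(0.00757931) ≈ 1.8559.
Then e_7 ≈ e_6·(e_6/e_5)^p = 8.931e-9·(0.000116093)^1.8559 = 8.931e-9·4.97363e-08 ≈ 4.442e-16.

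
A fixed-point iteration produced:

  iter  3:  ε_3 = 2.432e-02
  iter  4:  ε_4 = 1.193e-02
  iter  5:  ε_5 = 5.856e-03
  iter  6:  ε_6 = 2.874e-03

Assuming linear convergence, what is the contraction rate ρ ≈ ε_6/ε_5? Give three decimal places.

0.491

ρ ≈ ε_6/ε_5 = 2.874e-03/5.856e-03 = 0.49078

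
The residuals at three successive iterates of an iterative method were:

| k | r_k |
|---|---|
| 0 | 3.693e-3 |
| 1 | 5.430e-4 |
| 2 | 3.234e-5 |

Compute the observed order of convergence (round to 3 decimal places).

1.471

p ≈ ln(r_2/r_1) / ln(r_1/r_0)
  = ln(3.234e-5/5.430e-4) / ln(5.430e-4/3.693e-3)
  = ln(0.059558) / ln(0.147035)
  = -2.820805 / -1.917085 ≈ 1.471403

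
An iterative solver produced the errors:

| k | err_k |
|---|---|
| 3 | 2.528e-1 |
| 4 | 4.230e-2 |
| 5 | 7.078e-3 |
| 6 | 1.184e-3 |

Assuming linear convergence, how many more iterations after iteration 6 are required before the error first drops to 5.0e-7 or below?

Rate ρ ≈ err_6/err_5 = 1.184e-3/7.078e-3 = 0.1673.
After j more steps, err_{6+j} ≈ 1.184e-3·ρ^j; need ρ^j ≤ 5.0e-7/1.184e-3 = 0.000422297.
j ≥ ln(0.000422297)/ln(0.1673) = -7.7698/-1.78797 = 4.346.
So 5 more iterations are needed.

5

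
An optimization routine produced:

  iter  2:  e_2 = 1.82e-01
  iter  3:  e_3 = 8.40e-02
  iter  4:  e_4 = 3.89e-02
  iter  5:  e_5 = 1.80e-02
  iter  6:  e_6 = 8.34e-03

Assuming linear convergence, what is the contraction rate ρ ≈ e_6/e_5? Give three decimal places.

ρ ≈ e_6/e_5 = 8.34e-03/1.80e-02 = 0.46333

0.463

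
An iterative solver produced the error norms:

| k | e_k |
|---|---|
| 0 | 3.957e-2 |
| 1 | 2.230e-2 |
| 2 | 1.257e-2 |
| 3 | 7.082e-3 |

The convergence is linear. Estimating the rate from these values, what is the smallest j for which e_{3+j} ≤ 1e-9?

Rate ρ ≈ e_3/e_2 = 7.082e-3/1.257e-2 = 0.5634.
After j more steps, e_{3+j} ≈ 7.082e-3·ρ^j; need ρ^j ≤ 1e-9/7.082e-3 = 1.41203e-07.
j ≥ ln(1.41203e-07)/ln(0.5634) = -15.7731/-0.57377 = 27.490.
So 28 more iterations are needed.

28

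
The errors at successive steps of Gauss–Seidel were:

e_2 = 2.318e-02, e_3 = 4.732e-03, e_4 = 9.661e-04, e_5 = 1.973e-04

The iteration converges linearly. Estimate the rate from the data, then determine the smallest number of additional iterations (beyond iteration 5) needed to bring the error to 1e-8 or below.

Rate ρ ≈ e_5/e_4 = 1.973e-04/9.661e-04 = 0.2042.
After j more steps, e_{5+j} ≈ 1.973e-04·ρ^j; need ρ^j ≤ 1e-8/1.973e-04 = 5.06842e-05.
j ≥ ln(5.06842e-05)/ln(0.2042) = -9.8899/-1.58866 = 6.225.
So 7 more iterations are needed.

7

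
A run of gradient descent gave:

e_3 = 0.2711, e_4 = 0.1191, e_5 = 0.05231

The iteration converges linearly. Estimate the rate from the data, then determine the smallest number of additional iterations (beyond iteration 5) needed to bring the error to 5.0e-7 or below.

15

Rate ρ ≈ e_5/e_4 = 0.05231/0.1191 = 0.4392.
After j more steps, e_{5+j} ≈ 0.05231·ρ^j; need ρ^j ≤ 5.0e-7/0.05231 = 9.5584e-06.
j ≥ ln(9.5584e-06)/ln(0.4392) = -11.5581/-0.82280 = 14.047.
So 15 more iterations are needed.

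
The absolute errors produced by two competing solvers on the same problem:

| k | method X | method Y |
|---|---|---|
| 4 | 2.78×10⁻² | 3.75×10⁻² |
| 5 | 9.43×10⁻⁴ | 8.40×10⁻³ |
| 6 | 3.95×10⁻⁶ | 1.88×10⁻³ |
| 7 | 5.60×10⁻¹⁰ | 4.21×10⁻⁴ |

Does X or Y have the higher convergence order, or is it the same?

Method X: p ≈ ln(5.60×10⁻¹⁰/3.95×10⁻⁶)/ln(3.95×10⁻⁶/9.43×10⁻⁴) ≈ 1.62.
Method Y: p ≈ ln(4.21×10⁻⁴/1.88×10⁻³)/ln(1.88×10⁻³/8.40×10⁻³) ≈ 1.00.
Method X has the higher order (≈1.6 vs ≈1.0).

X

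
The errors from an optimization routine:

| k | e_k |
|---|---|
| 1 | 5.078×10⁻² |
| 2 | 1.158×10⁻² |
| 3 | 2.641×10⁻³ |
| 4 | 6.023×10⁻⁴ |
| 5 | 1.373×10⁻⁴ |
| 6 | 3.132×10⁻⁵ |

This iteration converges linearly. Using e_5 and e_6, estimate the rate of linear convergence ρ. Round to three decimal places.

ρ ≈ e_6/e_5 = 3.132×10⁻⁵/1.373×10⁻⁴ = 0.22811

0.228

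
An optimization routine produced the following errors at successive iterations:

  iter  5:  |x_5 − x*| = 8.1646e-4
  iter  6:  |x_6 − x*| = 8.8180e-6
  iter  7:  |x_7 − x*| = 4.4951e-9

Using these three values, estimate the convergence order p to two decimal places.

1.67

p ≈ ln(|x_7 − x*|/|x_6 − x*|) / ln(|x_6 − x*|/|x_5 − x*|)
  = ln(4.4951e-9/8.8180e-6) / ln(8.8180e-6/8.1646e-4)
  = ln(0.000509764) / ln(0.0108003)
  = -7.58156 / -4.52818 ≈ 1.67431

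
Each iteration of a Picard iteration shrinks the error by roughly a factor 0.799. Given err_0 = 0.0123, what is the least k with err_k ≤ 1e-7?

53

After k steps, err_k ≈ 0.0123·0.799^k.
Need 0.799^k ≤ 1e-7/0.0123 = 8.13008e-06.
k ≥ ln(8.13008e-06)/ln(0.799) = -11.7199/-0.22439 = 52.230.
Smallest integer k = 53.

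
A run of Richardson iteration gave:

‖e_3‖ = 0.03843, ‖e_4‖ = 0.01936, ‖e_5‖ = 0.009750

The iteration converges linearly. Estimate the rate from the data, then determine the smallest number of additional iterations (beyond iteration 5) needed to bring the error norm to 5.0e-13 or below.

35

Rate ρ ≈ ‖e_5‖/‖e_4‖ = 0.009750/0.01936 = 0.5036.
After j more steps, ‖e_{5+j}‖ ≈ 0.009750·ρ^j; need ρ^j ≤ 5.0e-13/0.009750 = 5.12821e-11.
j ≥ ln(5.12821e-11)/ln(0.5036) = -23.6937/-0.68597 = 34.540.
So 35 more iterations are needed.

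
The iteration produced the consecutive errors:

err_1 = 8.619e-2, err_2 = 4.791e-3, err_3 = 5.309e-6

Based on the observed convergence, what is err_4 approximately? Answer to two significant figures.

First estimate the order: p ≈ ln(err_3/err_2) / ln(err_2/err_1) = ln(5.309e-6/4.791e-3)/ln(4.791e-3/8.619e-2) = ln(0.00110812)/ln(0.0555865) ≈ 2.3549.
Then err_4 ≈ err_3·(err_3/err_2)^p = 5.309e-6·(0.00110812)^2.3549 = 5.309e-6·1.09723e-07 ≈ 5.825e-13.

5.8e-13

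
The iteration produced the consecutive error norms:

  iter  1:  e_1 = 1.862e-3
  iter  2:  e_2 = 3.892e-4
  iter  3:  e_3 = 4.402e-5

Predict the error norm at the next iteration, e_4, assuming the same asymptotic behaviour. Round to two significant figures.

First estimate the order: p ≈ ln(e_3/e_2) / ln(e_2/e_1) = ln(4.402e-5/3.892e-4)/ln(3.892e-4/1.862e-3) = ln(0.113104)/ln(0.209023) ≈ 1.3923.
Then e_4 ≈ e_3·(e_3/e_2)^p = 4.402e-5·(0.113104)^1.3923 = 4.402e-5·0.0481014 ≈ 2.117e-06.

2.1e-6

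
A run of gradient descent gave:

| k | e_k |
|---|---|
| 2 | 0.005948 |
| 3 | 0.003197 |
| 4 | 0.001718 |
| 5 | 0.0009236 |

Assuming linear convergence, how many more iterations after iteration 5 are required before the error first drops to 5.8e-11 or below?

Rate ρ ≈ e_5/e_4 = 0.0009236/0.001718 = 0.5376.
After j more steps, e_{5+j} ≈ 0.0009236·ρ^j; need ρ^j ≤ 5.8e-11/0.0009236 = 6.27977e-08.
j ≥ ln(6.27977e-08)/ln(0.5376) = -16.5833/-0.62064 = 26.720.
So 27 more iterations are needed.

27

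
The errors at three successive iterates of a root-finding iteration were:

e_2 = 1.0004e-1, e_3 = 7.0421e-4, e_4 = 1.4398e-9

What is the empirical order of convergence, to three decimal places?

2.643

p ≈ ln(e_4/e_3) / ln(e_3/e_2)
  = ln(1.4398e-9/7.0421e-4) / ln(7.0421e-4/1.0004e-1)
  = ln(2.04456e-06) / ln(0.00703928)
  = -13.100328 / -4.956249 ≈ 2.643194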